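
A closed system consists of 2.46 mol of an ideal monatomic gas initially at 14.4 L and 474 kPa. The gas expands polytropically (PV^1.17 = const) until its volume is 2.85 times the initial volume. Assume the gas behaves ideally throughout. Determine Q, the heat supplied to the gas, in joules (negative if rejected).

4880 J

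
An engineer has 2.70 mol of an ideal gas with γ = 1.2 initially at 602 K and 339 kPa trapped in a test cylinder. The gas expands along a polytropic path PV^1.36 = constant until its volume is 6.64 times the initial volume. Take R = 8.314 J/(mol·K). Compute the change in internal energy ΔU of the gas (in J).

-33400 J

V₁ = nRT₁/P₁ = 2.70×8.314×602/339 = 39.9 L.
Polytropic n=1.36: T₂ = T₁(V₁/V₂)^(n−1) = 602×(0.151)^0.36 = 305 K; P₂ = P₁(V₁/V₂)^n = 25.8 kPa.
For an ideal gas ΔU = nCvΔT with Cv = R/(γ−1) = 41.6 J/(mol·K).
ΔU = 2.70×41.6×(305−602) = -33400 J.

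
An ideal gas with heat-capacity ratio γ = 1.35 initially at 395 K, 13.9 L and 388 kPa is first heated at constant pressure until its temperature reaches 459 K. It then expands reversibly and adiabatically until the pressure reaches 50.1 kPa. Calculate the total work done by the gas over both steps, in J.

8250 J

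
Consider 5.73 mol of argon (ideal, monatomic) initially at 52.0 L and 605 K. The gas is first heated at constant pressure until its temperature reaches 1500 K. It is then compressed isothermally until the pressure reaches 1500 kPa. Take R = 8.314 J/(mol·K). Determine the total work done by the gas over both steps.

P₁ = nRT₁/V₁ = 5.73×8.314×605/52.0 = 554 kPa.
Step 1 — Isobaric: P stays 554 kPa; V/T = const ⇒ T₂ = 1500 K, V₂ = 129 L.
W = PΔV = 554×(129−52.0) kPa·L = 42600 J.
ΔU = nCvΔT = 5.73×12.5×(1500−605) = 64000 J.
Q = ΔU + W = nCpΔT = 107000 J.
State after step 1: P = 554 kPa, V = 129 L, T = 1500 K.
Step 2 — Isothermal: T stays 1500 K; PV = const ⇒ V₂ = 47.6 L, P₂ = 1500 kPa.
ΔU = 0 (ideal gas, T constant).
W = nRT ln(V₂/V₁) = 5.73×8.314×1500×ln(0.370) = -71100 J.
Q = ΔU + W = -71100 J.
Net over both steps: W = -28500 J, Q = 35400 J, ΔU = 64000 J.

-28500 J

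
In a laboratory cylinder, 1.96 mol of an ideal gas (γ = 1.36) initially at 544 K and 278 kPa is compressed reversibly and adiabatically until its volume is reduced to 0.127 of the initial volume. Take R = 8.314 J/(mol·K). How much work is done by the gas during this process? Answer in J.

V₁ = nRT₁/P₁ = 1.96×8.314×544/278 = 31.9 L.
Adiabatic: TV^(γ−1) = const ⇒ T₂ = 544×(7.87)^0.360 = 1140 K; PV^γ = const ⇒ P₂ = 4600 kPa.
ΔU = nCvΔT = 1.96×23.1×(1140−544) = 27100 J.
Q = 0 for an adiabatic process, so W = −ΔU = -27100 J.

-27100 J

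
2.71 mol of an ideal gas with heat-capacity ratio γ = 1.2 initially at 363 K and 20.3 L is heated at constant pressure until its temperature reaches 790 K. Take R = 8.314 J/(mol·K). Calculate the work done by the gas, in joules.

P₁ = nRT₁/V₁ = 2.71×8.314×363/20.3 = 403 kPa.
Isobaric: P stays 403 kPa; V/T = const ⇒ T₂ = 790 K, V₂ = 44.2 L.
W = PΔV = 403×(44.2−20.3) kPa·L = 9620 J.

9620 J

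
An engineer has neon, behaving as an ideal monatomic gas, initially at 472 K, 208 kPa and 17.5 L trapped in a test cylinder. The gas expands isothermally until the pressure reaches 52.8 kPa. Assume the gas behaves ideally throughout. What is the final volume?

Isothermal: T stays 472 K; PV = const ⇒ V₂ = 68.9 L, P₂ = 52.8 kPa.

68.9 L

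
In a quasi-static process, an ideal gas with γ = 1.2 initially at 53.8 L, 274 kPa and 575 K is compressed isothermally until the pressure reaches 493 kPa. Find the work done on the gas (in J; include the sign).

8660 J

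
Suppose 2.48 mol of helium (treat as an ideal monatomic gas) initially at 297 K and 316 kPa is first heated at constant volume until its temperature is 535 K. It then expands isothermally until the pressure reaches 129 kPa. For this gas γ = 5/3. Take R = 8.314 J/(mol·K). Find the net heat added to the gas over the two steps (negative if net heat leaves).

V₁ = nRT₁/P₁ = 2.48×8.314×297/316 = 19.4 L.
Step 1 — Isochoric: V stays 19.4 L; P/T = const ⇒ T₂ = 535 K, P₂ = 569 kPa.
W = 0 (no volume change).
ΔU = nCvΔT = 2.48×12.5×(535−297) = 7360 J.
Q = ΔU = 7360 J.
State after step 1: P = 569 kPa, V = 19.4 L, T = 535 K.
Step 2 — Isothermal: T stays 535 K; PV = const ⇒ V₂ = 85.5 L, P₂ = 129 kPa.
ΔU = 0 (ideal gas, T constant).
W = nRT ln(V₂/V₁) = 2.48×8.314×535×ln(4.41) = 16400 J.
Q = ΔU + W = 16400 J.
Net over both steps: W = 16400 J, Q = 23700 J, ΔU = 7360 J.

23700 J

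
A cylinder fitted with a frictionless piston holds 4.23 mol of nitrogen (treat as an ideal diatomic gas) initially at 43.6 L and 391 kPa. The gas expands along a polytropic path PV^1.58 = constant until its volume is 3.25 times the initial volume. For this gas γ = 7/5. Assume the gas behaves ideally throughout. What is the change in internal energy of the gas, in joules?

-21100 J

T₁ = P₁V₁/(nR) = 391×43.6/(4.23×8.314) = 485 K.
Polytropic n=1.58: T₂ = T₁(V₁/V₂)^(n−1) = 485×(0.308)^0.58 = 245 K; P₂ = P₁(V₁/V₂)^n = 60.7 kPa.
For an ideal gas ΔU = nCvΔT with Cv = (5/2)R = 20.8 J/(mol·K).
ΔU = 4.23×20.8×(245−485) = -21100 J.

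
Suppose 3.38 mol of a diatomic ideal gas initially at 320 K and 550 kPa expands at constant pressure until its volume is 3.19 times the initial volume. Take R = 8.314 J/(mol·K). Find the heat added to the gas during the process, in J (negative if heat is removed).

68900 J

V₁ = nRT₁/P₁ = 3.38×8.314×320/550 = 16.3 L.
Isobaric: P stays 550 kPa; V/T = const ⇒ T₂ = 1020 K, V₂ = 52.2 L.
W = PΔV = 550×(52.2−16.3) kPa·L = 19700 J.
ΔU = nCvΔT = 3.38×20.8×(1020−320) = 49200 J.
Q = ΔU + W = nCpΔT = 68900 J.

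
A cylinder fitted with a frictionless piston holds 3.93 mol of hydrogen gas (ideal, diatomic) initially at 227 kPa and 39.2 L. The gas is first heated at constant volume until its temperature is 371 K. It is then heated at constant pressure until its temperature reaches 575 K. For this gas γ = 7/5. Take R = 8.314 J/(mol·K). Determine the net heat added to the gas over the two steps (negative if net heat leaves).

T₁ = P₁V₁/(nR) = 227×39.2/(3.93×8.314) = 272 K.
Step 1 — Isochoric: V stays 39.2 L; P/T = const ⇒ T₂ = 371 K, P₂ = 309 kPa.
W = 0 (no volume change).
ΔU = nCvΔT = 3.93×20.8×(371−272) = 8060 J.
Q = ΔU = 8060 J.
State after step 1: P = 309 kPa, V = 39.2 L, T = 371 K.
Step 2 — Isobaric: P stays 309 kPa; V/T = const ⇒ T₂ = 575 K, V₂ = 60.8 L.
W = PΔV = 309×(60.8−39.2) kPa·L = 6670 J.
ΔU = nCvΔT = 3.93×20.8×(575−371) = 16700 J.
Q = ΔU + W = nCpΔT = 23300 J.
Net over both steps: W = 6670 J, Q = 31400 J, ΔU = 24700 J.

31400 J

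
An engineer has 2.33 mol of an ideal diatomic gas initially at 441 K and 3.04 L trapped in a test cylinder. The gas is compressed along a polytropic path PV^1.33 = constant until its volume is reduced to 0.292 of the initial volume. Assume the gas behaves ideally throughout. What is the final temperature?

662 K

P₁ = nRT₁/V₁ = 2.33×8.314×441/3.04 = 2810 kPa.
Polytropic n=1.33: T₂ = T₁(V₁/V₂)^(n−1) = 441×(3.42)^0.33 = 662 K; P₂ = P₁(V₁/V₂)^n = 14400 kPa.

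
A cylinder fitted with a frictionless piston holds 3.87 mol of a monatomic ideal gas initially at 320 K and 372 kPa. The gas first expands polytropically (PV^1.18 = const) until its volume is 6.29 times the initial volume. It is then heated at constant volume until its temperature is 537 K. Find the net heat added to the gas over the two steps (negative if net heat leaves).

26600 J

V₁ = nRT₁/P₁ = 3.87×8.314×320/372 = 27.7 L.
Step 1 — Polytropic n=1.18: T₂ = T₁(V₁/V₂)^(n−1) = 320×(0.159)^0.18 = 230 K; P₂ = P₁(V₁/V₂)^n = 42.5 kPa.
W = (P₁V₁−P₂V₂)/(n−1) = (372×27.7−42.5×174)/0.18 = 16100 J.
ΔU = nCvΔT = 3.87×12.5×(230−320) = -4350 J.
Q = ΔU + W = 11800 J.
State after step 1: P = 42.5 kPa, V = 174 L, T = 230 K.
Step 2 — Isochoric: V stays 174 L; P/T = const ⇒ T₂ = 537 K, P₂ = 99.2 kPa.
W = 0 (no volume change).
ΔU = nCvΔT = 3.87×12.5×(537−230) = 14800 J.
Q = ΔU = 14800 J.
Net over both steps: W = 16100 J, Q = 26600 J, ΔU = 10500 J.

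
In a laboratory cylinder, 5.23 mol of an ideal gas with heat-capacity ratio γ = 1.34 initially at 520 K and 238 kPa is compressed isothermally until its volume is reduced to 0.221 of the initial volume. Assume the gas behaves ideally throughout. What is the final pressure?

V₁ = nRT₁/P₁ = 5.23×8.314×520/238 = 95.0 L.
Isothermal: T stays 520 K; PV = const ⇒ V₂ = 21.0 L, P₂ = 1080 kPa.

1080 kPa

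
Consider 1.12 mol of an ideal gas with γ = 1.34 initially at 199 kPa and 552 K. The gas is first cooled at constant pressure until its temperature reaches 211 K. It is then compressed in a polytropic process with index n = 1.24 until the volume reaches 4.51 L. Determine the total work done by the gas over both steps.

-4870 J

V₁ = nRT₁/P₁ = 1.12×8.314×552/199 = 25.8 L.
Step 1 — Isobaric: P stays 199 kPa; V/T = const ⇒ T₂ = 211 K, V₂ = 9.87 L.
W = PΔV = 199×(9.87−25.8) kPa·L = -3180 J.
ΔU = nCvΔT = 1.12×24.5×(211−552) = -9340 J.
Q = ΔU + W = nCpΔT = -12500 J.
State after step 1: P = 199 kPa, V = 9.87 L, T = 211 K.
Step 2 — Polytropic n=1.24: T₂ = T₁(V₁/V₂)^(n−1) = 211×(2.19)^0.24 = 255 K; P₂ = P₁(V₁/V₂)^n = 526 kPa.
W = (P₁V₁−P₂V₂)/(n−1) = (199×9.87−526×4.51)/0.24 = -1690 J.
ΔU = nCvΔT = 1.12×24.5×(255−211) = 1200 J.
Q = ΔU + W = -498 J.
Net over both steps: W = -4870 J, Q = -13000 J, ΔU = -8140 J.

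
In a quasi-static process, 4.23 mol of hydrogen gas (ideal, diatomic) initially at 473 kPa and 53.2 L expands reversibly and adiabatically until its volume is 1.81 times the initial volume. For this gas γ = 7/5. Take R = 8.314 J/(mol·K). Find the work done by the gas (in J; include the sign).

13300 J

T₁ = P₁V₁/(nR) = 473×53.2/(4.23×8.314) = 716 K.
Adiabatic: TV^(γ−1) = const ⇒ T₂ = 716×(0.552)^0.400 = 564 K; PV^γ = const ⇒ P₂ = 206 kPa.
ΔU = nCvΔT = 4.23×20.8×(564−716) = -13300 J.
Q = 0 for an adiabatic process, so W = −ΔU = 13300 J.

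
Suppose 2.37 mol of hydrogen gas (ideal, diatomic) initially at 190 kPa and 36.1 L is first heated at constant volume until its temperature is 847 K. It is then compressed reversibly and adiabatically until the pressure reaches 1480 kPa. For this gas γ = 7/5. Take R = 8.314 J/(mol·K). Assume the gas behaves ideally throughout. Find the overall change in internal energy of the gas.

41000 J

T₁ = P₁V₁/(nR) = 190×36.1/(2.37×8.314) = 348 K.
Step 1 — Isochoric: V stays 36.1 L; P/T = const ⇒ T₂ = 847 K, P₂ = 462 kPa.
W = 0 (no volume change).
ΔU = nCvΔT = 2.37×20.8×(847−348) = 24600 J.
Q = ΔU = 24600 J.
State after step 1: P = 462 kPa, V = 36.1 L, T = 847 K.
Step 2 — Adiabatic: T₂/T₁ = (P₂/P₁)^((γ−1)/γ) ⇒ T₂ = 847×(3.20)^0.286 = 1180 K; V₂ = 15.7 L.
ΔU = nCvΔT = 2.37×20.8×(1180−847) = 16500 J.
Q = 0 for an adiabatic process, so W = −ΔU = -16500 J.
Net over both steps: W = -16500 J, Q = 24600 J, ΔU = 41000 J.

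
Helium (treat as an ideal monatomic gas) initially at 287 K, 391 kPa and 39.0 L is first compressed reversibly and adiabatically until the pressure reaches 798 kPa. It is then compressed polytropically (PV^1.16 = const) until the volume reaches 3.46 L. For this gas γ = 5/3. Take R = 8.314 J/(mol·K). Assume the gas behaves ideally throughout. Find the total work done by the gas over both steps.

n = P₁V₁/(RT₁) = 391×39.0/(8.314×287) = 6.39 mol.
Step 1 — Adiabatic: T₂/T₁ = (P₂/P₁)^((γ−1)/γ) ⇒ T₂ = 287×(2.04)^0.400 = 382 K; V₂ = 25.4 L.
ΔU = nCvΔT = 6.39×12.5×(382−287) = 7550 J.
Q = 0 for an adiabatic process, so W = −ΔU = -7550 J.
State after step 1: P = 798 kPa, V = 25.4 L, T = 382 K.
Step 2 — Polytropic n=1.16: T₂ = T₁(V₁/V₂)^(n−1) = 382×(7.35)^0.16 = 525 K; P₂ = P₁(V₁/V₂)^n = 8070 kPa.
W = (P₁V₁−P₂V₂)/(n−1) = (798×25.4−8070×3.46)/0.16 = -47700 J.
ΔU = nCvΔT = 6.39×12.5×(525−382) = 11400 J.
Q = ΔU + W = -36200 J.
Net over both steps: W = -55200 J, Q = -36200 J, ΔU = 19000 J.

-55200 J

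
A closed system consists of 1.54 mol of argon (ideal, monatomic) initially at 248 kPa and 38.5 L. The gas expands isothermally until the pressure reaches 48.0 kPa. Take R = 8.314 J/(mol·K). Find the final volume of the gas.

T₁ = P₁V₁/(nR) = 248×38.5/(1.54×8.314) = 746 K.
Isothermal: T stays 746 K; PV = const ⇒ V₂ = 199 L, P₂ = 48.0 kPa.

199 L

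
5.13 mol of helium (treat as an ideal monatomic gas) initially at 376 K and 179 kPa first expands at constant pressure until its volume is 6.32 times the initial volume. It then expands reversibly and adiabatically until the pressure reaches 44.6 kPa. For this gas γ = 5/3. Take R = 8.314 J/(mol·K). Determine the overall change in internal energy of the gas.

V₁ = nRT₁/P₁ = 5.13×8.314×376/179 = 89.6 L.
Step 1 — Isobaric: P stays 179 kPa; V/T = const ⇒ T₂ = 2380 K, V₂ = 566 L.
W = PΔV = 179×(566−89.6) kPa·L = 85300 J.
ΔU = nCvΔT = 5.13×12.5×(2380−376) = 128000 J.
Q = ΔU + W = nCpΔT = 213000 J.
State after step 1: P = 179 kPa, V = 566 L, T = 2380 K.
Step 2 — Adiabatic: T₂/T₁ = (P₂/P₁)^((γ−1)/γ) ⇒ T₂ = 2380×(0.249)^0.400 = 1360 K; V₂ = 1300 L.
ΔU = nCvΔT = 5.13×12.5×(1360−2380) = -64800 J.
Q = 0 for an adiabatic process, so W = −ΔU = 64800 J.
Net over both steps: W = 150000 J, Q = 213000 J, ΔU = 63100 J.

63100 J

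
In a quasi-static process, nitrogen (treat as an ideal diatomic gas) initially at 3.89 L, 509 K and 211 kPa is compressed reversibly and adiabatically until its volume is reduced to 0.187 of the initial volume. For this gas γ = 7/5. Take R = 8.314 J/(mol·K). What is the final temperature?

995 K

Adiabatic: TV^(γ−1) = const ⇒ T₂ = 509×(5.35)^0.400 = 995 K; PV^γ = const ⇒ P₂ = 2210 kPa.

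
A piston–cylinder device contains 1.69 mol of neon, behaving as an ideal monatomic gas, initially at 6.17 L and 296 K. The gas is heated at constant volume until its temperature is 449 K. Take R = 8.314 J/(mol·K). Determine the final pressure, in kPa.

P₁ = nRT₁/V₁ = 1.69×8.314×296/6.17 = 674 kPa.
Isochoric: V stays 6.17 L; P/T = const ⇒ T₂ = 449 K, P₂ = 1020 kPa.

1020 kPa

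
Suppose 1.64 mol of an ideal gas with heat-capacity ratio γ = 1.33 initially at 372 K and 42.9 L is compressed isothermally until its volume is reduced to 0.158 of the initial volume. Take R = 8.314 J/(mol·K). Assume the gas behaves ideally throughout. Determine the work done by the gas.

-9360 J

P₁ = nRT₁/V₁ = 1.64×8.314×372/42.9 = 118 kPa.
Isothermal: T stays 372 K; PV = const ⇒ V₂ = 6.78 L, P₂ = 748 kPa.
W = nRT ln(V₂/V₁) = 1.64×8.314×372×ln(0.158) = -9360 J.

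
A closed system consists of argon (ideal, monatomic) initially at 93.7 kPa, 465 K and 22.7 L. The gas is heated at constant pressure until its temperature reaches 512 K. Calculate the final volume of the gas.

25.0 L

Isobaric: P stays 93.7 kPa; V/T = const ⇒ T₂ = 512 K, V₂ = 25.0 L.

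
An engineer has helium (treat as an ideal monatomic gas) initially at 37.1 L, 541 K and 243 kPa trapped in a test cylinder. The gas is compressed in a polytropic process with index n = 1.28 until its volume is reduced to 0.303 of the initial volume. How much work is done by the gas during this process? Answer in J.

-12800 J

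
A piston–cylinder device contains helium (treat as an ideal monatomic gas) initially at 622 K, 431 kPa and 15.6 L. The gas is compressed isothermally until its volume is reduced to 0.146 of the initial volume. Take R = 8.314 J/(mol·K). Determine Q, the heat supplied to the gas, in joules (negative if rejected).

-12900 J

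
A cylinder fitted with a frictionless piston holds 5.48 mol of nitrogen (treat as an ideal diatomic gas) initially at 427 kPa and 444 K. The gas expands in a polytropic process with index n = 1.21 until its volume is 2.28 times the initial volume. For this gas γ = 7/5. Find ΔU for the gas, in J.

-8040 J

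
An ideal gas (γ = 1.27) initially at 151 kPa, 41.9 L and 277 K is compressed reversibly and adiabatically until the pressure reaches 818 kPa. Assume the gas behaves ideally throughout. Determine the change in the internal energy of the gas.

10100 J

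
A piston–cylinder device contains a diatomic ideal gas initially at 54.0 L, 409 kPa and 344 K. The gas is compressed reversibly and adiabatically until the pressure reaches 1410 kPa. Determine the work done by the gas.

n = P₁V₁/(RT₁) = 409×54.0/(8.314×344) = 7.72 mol.
Adiabatic: T₂/T₁ = (P₂/P₁)^((γ−1)/γ) ⇒ T₂ = 344×(3.45)^0.286 = 490 K; V₂ = 22.3 L.
ΔU = nCvΔT = 7.72×20.8×(490−344) = 23400 J.
Q = 0 for an adiabatic process, so W = −ΔU = -23400 J.

-23400 J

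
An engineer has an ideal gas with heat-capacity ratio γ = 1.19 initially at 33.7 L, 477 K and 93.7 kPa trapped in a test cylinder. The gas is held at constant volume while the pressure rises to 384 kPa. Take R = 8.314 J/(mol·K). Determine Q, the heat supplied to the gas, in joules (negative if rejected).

n = P₁V₁/(RT₁) = 93.7×33.7/(8.314×477) = 0.796 mol.
Isochoric: V stays 33.7 L; P/T = const ⇒ T₂ = 1950 K, P₂ = 384 kPa.
W = 0 (no volume change).
ΔU = nCvΔT = 0.796×43.8×(1950−477) = 51500 J.
Q = ΔU = 51500 J.

51500 J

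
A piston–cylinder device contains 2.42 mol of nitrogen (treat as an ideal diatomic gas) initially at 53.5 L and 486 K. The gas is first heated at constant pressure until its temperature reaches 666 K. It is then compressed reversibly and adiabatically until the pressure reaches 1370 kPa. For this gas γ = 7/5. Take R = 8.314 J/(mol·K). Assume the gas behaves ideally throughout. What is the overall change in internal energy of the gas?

P₁ = nRT₁/V₁ = 2.42×8.314×486/53.5 = 183 kPa.
Step 1 — Isobaric: P stays 183 kPa; V/T = const ⇒ T₂ = 666 K, V₂ = 73.3 L.
W = PΔV = 183×(73.3−53.5) kPa·L = 3620 J.
ΔU = nCvΔT = 2.42×20.8×(666−486) = 9050 J.
Q = ΔU + W = nCpΔT = 12700 J.
State after step 1: P = 183 kPa, V = 73.3 L, T = 666 K.
Step 2 — Adiabatic: T₂/T₁ = (P₂/P₁)^((γ−1)/γ) ⇒ T₂ = 666×(7.50)^0.286 = 1180 K; V₂ = 17.4 L.
ΔU = nCvΔT = 2.42×20.8×(1180−666) = 26100 J.
Q = 0 for an adiabatic process, so W = −ΔU = -26100 J.
Net over both steps: W = -22400 J, Q = 12700 J, ΔU = 35100 J.

35100 J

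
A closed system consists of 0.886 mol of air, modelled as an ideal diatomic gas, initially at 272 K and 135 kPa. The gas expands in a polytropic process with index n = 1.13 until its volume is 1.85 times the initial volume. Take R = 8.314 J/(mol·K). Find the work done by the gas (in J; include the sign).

V₁ = nRT₁/P₁ = 0.886×8.314×272/135 = 14.8 L.
Polytropic n=1.13: T₂ = T₁(V₁/V₂)^(n−1) = 272×(0.541)^0.13 = 251 K; P₂ = P₁(V₁/V₂)^n = 67.4 kPa.
W = (P₁V₁−P₂V₂)/(n−1) = (135×14.8−67.4×27.5)/0.13 = 1180 J.

1180 J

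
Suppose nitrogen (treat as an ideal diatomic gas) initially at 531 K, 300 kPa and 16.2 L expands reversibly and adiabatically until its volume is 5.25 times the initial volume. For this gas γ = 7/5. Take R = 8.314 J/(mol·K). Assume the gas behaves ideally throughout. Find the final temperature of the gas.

Adiabatic: TV^(γ−1) = const ⇒ T₂ = 531×(0.190)^0.400 = 274 K; PV^γ = const ⇒ P₂ = 29.4 kPa.

274 K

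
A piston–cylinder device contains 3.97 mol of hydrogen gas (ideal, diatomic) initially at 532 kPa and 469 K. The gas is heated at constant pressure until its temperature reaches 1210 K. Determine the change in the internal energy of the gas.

V₁ = nRT₁/P₁ = 3.97×8.314×469/532 = 29.1 L.
Isobaric: P stays 532 kPa; V/T = const ⇒ T₂ = 1210 K, V₂ = 75.1 L.
For an ideal gas ΔU = nCvΔT with Cv = (5/2)R = 20.8 J/(mol·K).
ΔU = 3.97×20.8×(1210−469) = 61100 J.

61100 J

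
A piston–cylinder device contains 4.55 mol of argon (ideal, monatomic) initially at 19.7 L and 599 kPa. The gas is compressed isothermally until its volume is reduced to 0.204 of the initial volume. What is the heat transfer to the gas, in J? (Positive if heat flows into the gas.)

-18800 J

T₁ = P₁V₁/(nR) = 599×19.7/(4.55×8.314) = 312 K.
Isothermal: T stays 312 K; PV = const ⇒ V₂ = 4.02 L, P₂ = 2940 kPa.
ΔU = 0 (ideal gas, T constant).
W = nRT ln(V₂/V₁) = 4.55×8.314×312×ln(0.204) = -18800 J.
Q = ΔU + W = -18800 J.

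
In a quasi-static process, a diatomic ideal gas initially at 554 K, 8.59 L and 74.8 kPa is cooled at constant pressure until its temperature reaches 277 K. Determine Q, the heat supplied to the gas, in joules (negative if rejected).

-1120 J

n = P₁V₁/(RT₁) = 74.8×8.59/(8.314×554) = 0.140 mol.
Isobaric: P stays 74.8 kPa; V/T = const ⇒ T₂ = 277 K, V₂ = 4.29 L.
W = PΔV = 74.8×(4.29−8.59) kPa·L = -321 J.
ΔU = nCvΔT = 0.140×20.8×(277−554) = -803 J.
Q = ΔU + W = nCpΔT = -1120 J.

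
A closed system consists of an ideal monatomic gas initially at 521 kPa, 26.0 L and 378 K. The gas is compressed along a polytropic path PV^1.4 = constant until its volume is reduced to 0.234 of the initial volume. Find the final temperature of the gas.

676 K

Polytropic n=1.4: T₂ = T₁(V₁/V₂)^(n−1) = 378×(4.27)^0.40 = 676 K; P₂ = P₁(V₁/V₂)^n = 3980 kPa.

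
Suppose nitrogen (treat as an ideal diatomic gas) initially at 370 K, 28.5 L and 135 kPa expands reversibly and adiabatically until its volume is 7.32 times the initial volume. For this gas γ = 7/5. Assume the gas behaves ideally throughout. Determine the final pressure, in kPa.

Adiabatic: TV^(γ−1) = const ⇒ T₂ = 370×(0.137)^0.400 = 167 K; PV^γ = const ⇒ P₂ = 8.32 kPa.

8.32 kPa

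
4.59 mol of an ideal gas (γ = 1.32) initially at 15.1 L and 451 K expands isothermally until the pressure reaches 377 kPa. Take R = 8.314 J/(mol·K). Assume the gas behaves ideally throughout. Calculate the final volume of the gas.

45.7 L

P₁ = nRT₁/V₁ = 4.59×8.314×451/15.1 = 1140 kPa.
Isothermal: T stays 451 K; PV = const ⇒ V₂ = 45.7 L, P₂ = 377 kPa.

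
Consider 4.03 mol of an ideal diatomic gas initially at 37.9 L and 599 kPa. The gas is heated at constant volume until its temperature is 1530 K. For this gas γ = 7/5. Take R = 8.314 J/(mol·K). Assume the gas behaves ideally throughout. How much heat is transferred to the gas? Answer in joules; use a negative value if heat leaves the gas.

71400 J

T₁ = P₁V₁/(nR) = 599×37.9/(4.03×8.314) = 678 K.
Isochoric: V stays 37.9 L; P/T = const ⇒ T₂ = 1530 K, P₂ = 1350 kPa.
W = 0 (no volume change).
ΔU = nCvΔT = 4.03×20.8×(1530−678) = 71400 J.
Q = ΔU = 71400 J.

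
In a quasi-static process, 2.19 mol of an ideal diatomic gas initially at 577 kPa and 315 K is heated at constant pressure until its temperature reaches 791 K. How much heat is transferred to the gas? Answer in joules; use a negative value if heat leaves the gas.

30300 J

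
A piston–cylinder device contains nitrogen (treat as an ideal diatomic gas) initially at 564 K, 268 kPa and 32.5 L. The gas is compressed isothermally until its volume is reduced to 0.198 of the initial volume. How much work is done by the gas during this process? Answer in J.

-14100 J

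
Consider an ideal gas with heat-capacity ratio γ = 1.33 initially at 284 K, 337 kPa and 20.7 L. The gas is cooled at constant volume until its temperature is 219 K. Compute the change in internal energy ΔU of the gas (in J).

n = P₁V₁/(RT₁) = 337×20.7/(8.314×284) = 2.95 mol.
Isochoric: V stays 20.7 L; P/T = const ⇒ T₂ = 219 K, P₂ = 260 kPa.
For an ideal gas ΔU = nCvΔT with Cv = R/(γ−1) = 25.2 J/(mol·K).
ΔU = 2.95×25.2×(219−284) = -4840 J.

-4840 J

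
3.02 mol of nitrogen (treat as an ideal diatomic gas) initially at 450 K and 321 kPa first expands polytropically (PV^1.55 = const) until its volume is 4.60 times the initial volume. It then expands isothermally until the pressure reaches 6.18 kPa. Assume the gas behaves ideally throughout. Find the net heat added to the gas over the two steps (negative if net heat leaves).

3360 J

V₁ = nRT₁/P₁ = 3.02×8.314×450/321 = 35.2 L.
Step 1 — Polytropic n=1.55: T₂ = T₁(V₁/V₂)^(n−1) = 450×(0.217)^0.55 = 194 K; P₂ = P₁(V₁/V₂)^n = 30.1 kPa.
W = (P₁V₁−P₂V₂)/(n−1) = (321×35.2−30.1×162)/0.55 = 11700 J.
ΔU = nCvΔT = 3.02×20.8×(194−450) = -16000 J.
Q = ΔU + W = -4380 J.
State after step 1: P = 30.1 kPa, V = 162 L, T = 194 K.
Step 2 — Isothermal: T stays 194 K; PV = const ⇒ V₂ = 790 L, P₂ = 6.18 kPa.
ΔU = 0 (ideal gas, T constant).
W = nRT ln(V₂/V₁) = 3.02×8.314×194×ln(4.88) = 7740 J.
Q = ΔU + W = 7740 J.
Net over both steps: W = 19400 J, Q = 3360 J, ΔU = -16000 J.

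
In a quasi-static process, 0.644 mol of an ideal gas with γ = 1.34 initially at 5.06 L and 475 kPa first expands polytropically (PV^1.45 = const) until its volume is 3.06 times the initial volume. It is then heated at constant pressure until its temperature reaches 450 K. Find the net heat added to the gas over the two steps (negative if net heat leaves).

3090 J

T₁ = P₁V₁/(nR) = 475×5.06/(0.644×8.314) = 449 K.
Step 1 — Polytropic n=1.45: T₂ = T₁(V₁/V₂)^(n−1) = 449×(0.327)^0.45 = 271 K; P₂ = P₁(V₁/V₂)^n = 93.8 kPa.
W = (P₁V₁−P₂V₂)/(n−1) = (475×5.06−93.8×15.5)/0.45 = 2110 J.
ΔU = nCvΔT = 0.644×24.5×(271−449) = -2800 J.
Q = ΔU + W = -683 J.
State after step 1: P = 93.8 kPa, V = 15.5 L, T = 271 K.
Step 2 — Isobaric: P stays 93.8 kPa; V/T = const ⇒ T₂ = 450 K, V₂ = 25.7 L.
W = PΔV = 93.8×(25.7−15.5) kPa·L = 956 J.
ΔU = nCvΔT = 0.644×24.5×(450−271) = 2810 J.
Q = ΔU + W = nCpΔT = 3770 J.
Net over both steps: W = 3070 J, Q = 3090 J, ΔU = 17.3 J.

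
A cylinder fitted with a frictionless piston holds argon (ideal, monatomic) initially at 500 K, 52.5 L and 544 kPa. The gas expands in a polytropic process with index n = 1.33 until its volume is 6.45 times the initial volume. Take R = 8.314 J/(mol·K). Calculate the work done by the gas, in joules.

39800 J

n = P₁V₁/(RT₁) = 544×52.5/(8.314×500) = 6.87 mol.
Polytropic n=1.33: T₂ = T₁(V₁/V₂)^(n−1) = 500×(0.155)^0.33 = 270 K; P₂ = P₁(V₁/V₂)^n = 45.6 kPa.
W = (P₁V₁−P₂V₂)/(n−1) = (544×52.5−45.6×339)/0.33 = 39800 J.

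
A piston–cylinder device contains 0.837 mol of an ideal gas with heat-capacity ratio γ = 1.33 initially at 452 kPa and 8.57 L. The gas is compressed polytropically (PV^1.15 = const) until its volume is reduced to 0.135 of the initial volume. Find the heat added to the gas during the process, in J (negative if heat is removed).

T₁ = P₁V₁/(nR) = 452×8.57/(0.837×8.314) = 557 K.
Polytropic n=1.15: T₂ = T₁(V₁/V₂)^(n−1) = 557×(7.41)^0.15 = 752 K; P₂ = P₁(V₁/V₂)^n = 4520 kPa.
W = (P₁V₁−P₂V₂)/(n−1) = (452×8.57−4520×1.16)/0.15 = -9050 J.
ΔU = nCvΔT = 0.837×25.2×(752−557) = 4110 J.
Q = ΔU + W = -4940 J.

-4940 J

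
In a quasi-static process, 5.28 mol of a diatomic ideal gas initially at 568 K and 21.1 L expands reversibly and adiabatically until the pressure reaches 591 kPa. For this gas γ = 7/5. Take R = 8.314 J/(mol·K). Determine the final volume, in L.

P₁ = nRT₁/V₁ = 5.28×8.314×568/21.1 = 1180 kPa.
Adiabatic: T₂/T₁ = (P₂/P₁)^((γ−1)/γ) ⇒ T₂ = 568×(0.500)^0.286 = 466 K; V₂ = 34.6 L.

34.6 L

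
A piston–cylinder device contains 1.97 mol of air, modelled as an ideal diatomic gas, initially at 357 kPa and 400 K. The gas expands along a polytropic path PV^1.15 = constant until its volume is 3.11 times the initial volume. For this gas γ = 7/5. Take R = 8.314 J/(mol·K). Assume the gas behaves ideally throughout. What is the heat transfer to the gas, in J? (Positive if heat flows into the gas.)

4270 J

V₁ = nRT₁/P₁ = 1.97×8.314×400/357 = 18.4 L.
Polytropic n=1.15: T₂ = T₁(V₁/V₂)^(n−1) = 400×(0.322)^0.15 = 337 K; P₂ = P₁(V₁/V₂)^n = 96.8 kPa.
W = (P₁V₁−P₂V₂)/(n−1) = (357×18.4−96.8×57.1)/0.15 = 6840 J.
ΔU = nCvΔT = 1.97×20.8×(337−400) = -2560 J.
Q = ΔU + W = 4270 J.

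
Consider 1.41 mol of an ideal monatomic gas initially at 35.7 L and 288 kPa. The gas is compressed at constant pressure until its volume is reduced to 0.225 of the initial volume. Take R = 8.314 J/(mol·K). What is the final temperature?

T₁ = P₁V₁/(nR) = 288×35.7/(1.41×8.314) = 877 K.
Isobaric: P stays 288 kPa; V/T = const ⇒ T₂ = 197 K, V₂ = 8.03 L.

197 K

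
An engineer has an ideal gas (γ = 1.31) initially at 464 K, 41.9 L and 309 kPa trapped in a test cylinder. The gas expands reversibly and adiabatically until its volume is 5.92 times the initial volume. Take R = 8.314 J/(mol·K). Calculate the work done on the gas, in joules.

n = P₁V₁/(RT₁) = 309×41.9/(8.314×464) = 3.36 mol.
Adiabatic: TV^(γ−1) = const ⇒ T₂ = 464×(0.169)^0.310 = 267 K; PV^γ = const ⇒ P₂ = 30.1 kPa.
ΔU = nCvΔT = 3.36×26.8×(267−464) = -17700 J.
Q = 0 for an adiabatic process, so W = −ΔU = 17700 J.
Work done on the gas = −W_by = -17700 J.

-17700 J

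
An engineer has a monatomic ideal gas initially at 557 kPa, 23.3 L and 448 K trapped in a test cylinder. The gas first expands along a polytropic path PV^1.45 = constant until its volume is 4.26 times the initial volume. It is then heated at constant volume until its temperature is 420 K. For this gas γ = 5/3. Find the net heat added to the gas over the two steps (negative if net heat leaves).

n = P₁V₁/(RT₁) = 557×23.3/(8.314×448) = 3.48 mol.
Step 1 — Polytropic n=1.45: T₂ = T₁(V₁/V₂)^(n−1) = 448×(0.235)^0.45 = 233 K; P₂ = P₁(V₁/V₂)^n = 68.1 kPa.
W = (P₁V₁−P₂V₂)/(n−1) = (557×23.3−68.1×99.3)/0.45 = 13800 J.
ΔU = nCvΔT = 3.48×12.5×(233−448) = -9330 J.
Q = ΔU + W = 4490 J.
State after step 1: P = 68.1 kPa, V = 99.3 L, T = 233 K.
Step 2 — Isochoric: V stays 99.3 L; P/T = const ⇒ T₂ = 420 K, P₂ = 123 kPa.
W = 0 (no volume change).
ΔU = nCvΔT = 3.48×12.5×(420−233) = 8110 J.
Q = ΔU = 8110 J.
Net over both steps: W = 13800 J, Q = 12600 J, ΔU = -1220 J.

12600 J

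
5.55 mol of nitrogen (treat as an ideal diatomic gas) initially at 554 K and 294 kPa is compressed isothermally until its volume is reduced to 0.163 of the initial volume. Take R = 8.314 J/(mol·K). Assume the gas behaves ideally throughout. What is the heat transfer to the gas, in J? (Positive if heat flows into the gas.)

V₁ = nRT₁/P₁ = 5.55×8.314×554/294 = 86.9 L.
Isothermal: T stays 554 K; PV = const ⇒ V₂ = 14.2 L, P₂ = 1800 kPa.
ΔU = 0 (ideal gas, T constant).
W = nRT ln(V₂/V₁) = 5.55×8.314×554×ln(0.163) = -46400 J.
Q = ΔU + W = -46400 J.

-46400 J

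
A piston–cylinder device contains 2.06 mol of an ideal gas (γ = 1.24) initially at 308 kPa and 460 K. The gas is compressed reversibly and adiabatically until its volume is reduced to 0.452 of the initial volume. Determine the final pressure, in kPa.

V₁ = nRT₁/P₁ = 2.06×8.314×460/308 = 25.6 L.
Adiabatic: TV^(γ−1) = const ⇒ T₂ = 460×(2.21)^0.240 = 557 K; PV^γ = const ⇒ P₂ = 824 kPa.

824 kPa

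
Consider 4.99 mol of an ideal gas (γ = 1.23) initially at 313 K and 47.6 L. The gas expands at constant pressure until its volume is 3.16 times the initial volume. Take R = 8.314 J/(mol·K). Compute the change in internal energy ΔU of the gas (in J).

P₁ = nRT₁/V₁ = 4.99×8.314×313/47.6 = 273 kPa.
Isobaric: P stays 273 kPa; V/T = const ⇒ T₂ = 989 K, V₂ = 150 L.
For an ideal gas ΔU = nCvΔT with Cv = R/(γ−1) = 36.1 J/(mol·K).
ΔU = 4.99×36.1×(989−313) = 122000 J.

122000 J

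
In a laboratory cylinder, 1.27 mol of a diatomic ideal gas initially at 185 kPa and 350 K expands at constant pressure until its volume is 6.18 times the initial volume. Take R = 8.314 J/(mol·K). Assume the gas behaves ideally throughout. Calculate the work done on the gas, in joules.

V₁ = nRT₁/P₁ = 1.27×8.314×350/185 = 20.0 L.
Isobaric: P stays 185 kPa; V/T = const ⇒ T₂ = 2160 K, V₂ = 123 L.
W = PΔV = 185×(123−20.0) kPa·L = 19100 J.
Work done on the gas = −W_by = -19100 J.

-19100 J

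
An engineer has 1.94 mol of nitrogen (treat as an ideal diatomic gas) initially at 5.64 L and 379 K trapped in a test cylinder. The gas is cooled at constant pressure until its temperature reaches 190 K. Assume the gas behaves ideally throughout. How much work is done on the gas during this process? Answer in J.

P₁ = nRT₁/V₁ = 1.94×8.314×379/5.64 = 1080 kPa.
Isobaric: P stays 1080 kPa; V/T = const ⇒ T₂ = 190 K, V₂ = 2.83 L.
W = PΔV = 1080×(2.83−5.64) kPa·L = -3050 J.
Work done on the gas = −W_by = 3050 J.

3050 J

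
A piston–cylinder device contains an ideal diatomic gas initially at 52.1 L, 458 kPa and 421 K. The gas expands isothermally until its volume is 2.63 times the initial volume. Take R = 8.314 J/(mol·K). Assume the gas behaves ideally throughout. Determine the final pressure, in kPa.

Isothermal: T stays 421 K; PV = const ⇒ V₂ = 137 L, P₂ = 174 kPa.

174 kPa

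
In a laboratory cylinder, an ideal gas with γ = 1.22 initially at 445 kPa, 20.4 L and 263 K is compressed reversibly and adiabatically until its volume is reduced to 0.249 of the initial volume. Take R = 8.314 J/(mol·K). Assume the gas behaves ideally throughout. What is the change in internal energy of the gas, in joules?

n = P₁V₁/(RT₁) = 445×20.4/(8.314×263) = 4.15 mol.
Adiabatic: TV^(γ−1) = const ⇒ T₂ = 263×(4.02)^0.220 = 357 K; PV^γ = const ⇒ P₂ = 2430 kPa.
For an ideal gas ΔU = nCvΔT with Cv = R/(γ−1) = 37.8 J/(mol·K).
ΔU = 4.15×37.8×(357−263) = 14800 J.

14800 J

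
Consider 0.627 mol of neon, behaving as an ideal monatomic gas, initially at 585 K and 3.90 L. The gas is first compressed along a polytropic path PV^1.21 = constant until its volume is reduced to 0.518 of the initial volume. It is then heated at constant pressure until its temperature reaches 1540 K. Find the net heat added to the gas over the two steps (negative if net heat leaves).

P₁ = nRT₁/V₁ = 0.627×8.314×585/3.90 = 782 kPa.
Step 1 — Polytropic n=1.21: T₂ = T₁(V₁/V₂)^(n−1) = 585×(1.93)^0.21 = 672 K; P₂ = P₁(V₁/V₂)^n = 1730 kPa.
W = (P₁V₁−P₂V₂)/(n−1) = (782×3.90−1730×2.02)/0.21 = -2150 J.
ΔU = nCvΔT = 0.627×12.5×(672−585) = 678 J.
Q = ΔU + W = -1470 J.
State after step 1: P = 1730 kPa, V = 2.02 L, T = 672 K.
Step 2 — Isobaric: P stays 1730 kPa; V/T = const ⇒ T₂ = 1540 K, V₂ = 4.63 L.
W = PΔV = 1730×(4.63−2.02) kPa·L = 4530 J.
ΔU = nCvΔT = 0.627×12.5×(1540−672) = 6790 J.
Q = ΔU + W = nCpΔT = 11300 J.
Net over both steps: W = 2380 J, Q = 9840 J, ΔU = 7470 J.

9840 J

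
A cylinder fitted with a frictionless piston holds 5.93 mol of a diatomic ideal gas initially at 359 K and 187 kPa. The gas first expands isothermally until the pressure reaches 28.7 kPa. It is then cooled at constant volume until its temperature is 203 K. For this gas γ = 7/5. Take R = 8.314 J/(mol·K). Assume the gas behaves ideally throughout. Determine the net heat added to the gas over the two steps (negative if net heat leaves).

13900 J

V₁ = nRT₁/P₁ = 5.93×8.314×359/187 = 94.6 L.
Step 1 — Isothermal: T stays 359 K; PV = const ⇒ V₂ = 617 L, P₂ = 28.7 kPa.
ΔU = 0 (ideal gas, T constant).
W = nRT ln(V₂/V₁) = 5.93×8.314×359×ln(6.52) = 33200 J.
Q = ΔU + W = 33200 J.
State after step 1: P = 28.7 kPa, V = 617 L, T = 359 K.
Step 2 — Isochoric: V stays 617 L; P/T = const ⇒ T₂ = 203 K, P₂ = 16.2 kPa.
W = 0 (no volume change).
ΔU = nCvΔT = 5.93×20.8×(203−359) = -19200 J.
Q = ΔU = -19200 J.
Net over both steps: W = 33200 J, Q = 13900 J, ΔU = -19200 J.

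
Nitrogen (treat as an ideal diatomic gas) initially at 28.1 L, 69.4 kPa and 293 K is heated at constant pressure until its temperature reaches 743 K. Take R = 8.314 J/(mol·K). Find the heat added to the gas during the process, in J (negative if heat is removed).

10500 J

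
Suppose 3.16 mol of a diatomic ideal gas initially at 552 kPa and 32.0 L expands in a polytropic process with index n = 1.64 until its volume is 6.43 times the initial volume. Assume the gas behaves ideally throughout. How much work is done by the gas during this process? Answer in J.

19200 J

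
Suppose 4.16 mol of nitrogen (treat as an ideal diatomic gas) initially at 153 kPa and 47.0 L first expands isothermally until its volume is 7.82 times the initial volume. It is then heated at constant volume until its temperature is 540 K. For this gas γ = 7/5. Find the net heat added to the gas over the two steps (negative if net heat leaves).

43500 J

T₁ = P₁V₁/(nR) = 153×47.0/(4.16×8.314) = 208 K.
Step 1 — Isothermal: T stays 208 K; PV = const ⇒ V₂ = 368 L, P₂ = 19.6 kPa.
ΔU = 0 (ideal gas, T constant).
W = nRT ln(V₂/V₁) = 4.16×8.314×208×ln(7.82) = 14800 J.
Q = ΔU + W = 14800 J.
State after step 1: P = 19.6 kPa, V = 368 L, T = 208 K.
Step 2 — Isochoric: V stays 368 L; P/T = const ⇒ T₂ = 540 K, P₂ = 50.8 kPa.
W = 0 (no volume change).
ΔU = nCvΔT = 4.16×20.8×(540−208) = 28700 J.
Q = ΔU = 28700 J.
Net over both steps: W = 14800 J, Q = 43500 J, ΔU = 28700 J.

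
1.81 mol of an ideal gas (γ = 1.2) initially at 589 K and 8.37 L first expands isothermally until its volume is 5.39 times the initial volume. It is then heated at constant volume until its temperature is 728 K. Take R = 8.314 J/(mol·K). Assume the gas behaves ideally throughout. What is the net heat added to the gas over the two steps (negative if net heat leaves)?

P₁ = nRT₁/V₁ = 1.81×8.314×589/8.37 = 1060 kPa.
Step 1 — Isothermal: T stays 589 K; PV = const ⇒ V₂ = 45.1 L, P₂ = 196 kPa.
ΔU = 0 (ideal gas, T constant).
W = nRT ln(V₂/V₁) = 1.81×8.314×589×ln(5.39) = 14900 J.
Q = ΔU + W = 14900 J.
State after step 1: P = 196 kPa, V = 45.1 L, T = 589 K.
Step 2 — Isochoric: V stays 45.1 L; P/T = const ⇒ T₂ = 728 K, P₂ = 243 kPa.
W = 0 (no volume change).
ΔU = nCvΔT = 1.81×41.6×(728−589) = 10500 J.
Q = ΔU = 10500 J.
Net over both steps: W = 14900 J, Q = 25400 J, ΔU = 10500 J.

25400 J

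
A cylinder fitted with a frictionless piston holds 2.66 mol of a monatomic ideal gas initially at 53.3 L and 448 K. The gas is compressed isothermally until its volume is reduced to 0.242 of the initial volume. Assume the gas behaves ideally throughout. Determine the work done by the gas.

P₁ = nRT₁/V₁ = 2.66×8.314×448/53.3 = 186 kPa.
Isothermal: T stays 448 K; PV = const ⇒ V₂ = 12.9 L, P₂ = 768 kPa.
W = nRT ln(V₂/V₁) = 2.66×8.314×448×ln(0.242) = -14100 J.

-14100 J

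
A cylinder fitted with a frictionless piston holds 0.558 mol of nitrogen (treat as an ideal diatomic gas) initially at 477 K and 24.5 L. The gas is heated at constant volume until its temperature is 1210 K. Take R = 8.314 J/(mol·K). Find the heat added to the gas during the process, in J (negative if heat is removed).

8500 J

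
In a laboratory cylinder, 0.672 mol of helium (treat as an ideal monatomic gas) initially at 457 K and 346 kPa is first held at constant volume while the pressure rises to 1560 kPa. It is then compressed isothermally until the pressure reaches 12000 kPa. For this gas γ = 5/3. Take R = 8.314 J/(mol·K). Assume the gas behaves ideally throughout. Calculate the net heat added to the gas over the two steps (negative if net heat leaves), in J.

-10000 J

V₁ = nRT₁/P₁ = 0.672×8.314×457/346 = 7.38 L.
Step 1 — Isochoric: V stays 7.38 L; P/T = const ⇒ T₂ = 2060 K, P₂ = 1560 kPa.
W = 0 (no volume change).
ΔU = nCvΔT = 0.672×12.5×(2060−457) = 13400 J.
Q = ΔU = 13400 J.
State after step 1: P = 1560 kPa, V = 7.38 L, T = 2060 K.
Step 2 — Isothermal: T stays 2060 K; PV = const ⇒ V₂ = 0.959 L, P₂ = 12000 kPa.
ΔU = 0 (ideal gas, T constant).
W = nRT ln(V₂/V₁) = 0.672×8.314×2060×ln(0.130) = -23500 J.
Q = ΔU + W = -23500 J.
Net over both steps: W = -23500 J, Q = -10000 J, ΔU = 13400 J.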